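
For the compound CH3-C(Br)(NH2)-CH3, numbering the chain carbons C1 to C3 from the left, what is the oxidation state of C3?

-3

Each bond to a more electronegative atom (O, N, halogen) counts +1, each bond to a less electronegative atom (H, metal, B, Si) counts −1, and each C–C bond counts 0.
C3 has one bond to C (0), one bond to H (-1), one bond to H (-1), one bond to H (-1).
Oxidation state = 0 − 1 − 1 − 1 = -3.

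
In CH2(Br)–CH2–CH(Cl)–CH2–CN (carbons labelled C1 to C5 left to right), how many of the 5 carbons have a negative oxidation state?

3

Tallying each carbon's bonds:
C1: 1C, 2H, 1Br → 0 − 2 + 1 = -1
C2: 2C, 2H → 0 − 2 = -2
C3: 2C, 1H, 1Cl → 0 − 1 + 1 = 0
C4: 2C, 2H → 0 − 2 = -2
C5: 1C, 3N → 0 + 3 = +3
3 carbons (C1, C2, C4) meet the condition.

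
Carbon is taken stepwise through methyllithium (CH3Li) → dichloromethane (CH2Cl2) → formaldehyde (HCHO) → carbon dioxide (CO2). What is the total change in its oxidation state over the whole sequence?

Carbon oxidation states along the series — methyllithium: -4, dichloromethane: 0, formaldehyde: 0, carbon dioxide: +4.
Net change = +4 − (-4) = +8.

+8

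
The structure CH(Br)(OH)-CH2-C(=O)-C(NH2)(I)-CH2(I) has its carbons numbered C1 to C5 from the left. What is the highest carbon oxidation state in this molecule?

+2

Tallying each carbon's bonds:
C1: 1C, 1H, 1O, 1Br → 0 − 1 + 1 + 1 = +1
C2: 2C, 2H → 0 − 2 = -2
C3: 2C, 2O → 0 + 2 = +2
C4: 2C, 1N, 1I → 0 + 1 + 1 = +2
C5: 1C, 2H, 1I → 0 − 2 + 1 = -1
The highest value is +2.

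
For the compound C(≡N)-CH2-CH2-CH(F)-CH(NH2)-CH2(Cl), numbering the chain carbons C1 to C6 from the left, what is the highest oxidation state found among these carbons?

+3

Count +1 for every bond to an atom more electronegative than carbon and −1 for every bond to one less electronegative; C–C bonds are 0. Tallying each carbon:
C1: 1C, 3N → 0 + 3 = +3
C2: 2C, 2H → 0 − 2 = -2
C3: 2C, 2H → 0 − 2 = -2
C4: 2C, 1H, 1F → 0 − 1 + 1 = 0
C5: 2C, 1H, 1N → 0 − 1 + 1 = 0
C6: 1C, 2H, 1Cl → 0 − 2 + 1 = -1
The highest value is +3.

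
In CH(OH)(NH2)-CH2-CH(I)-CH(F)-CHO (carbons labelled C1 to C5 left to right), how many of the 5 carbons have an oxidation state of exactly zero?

2

Assign +1 per bond to O/N/halogen, −1 per bond to H or an electropositive element, and 0 per bond to carbon. Tallying each carbon:
C1: 1C, 1H, 1O, 1N → 0 − 1 + 1 + 1 = +1
C2: 2C, 2H → 0 − 2 = -2
C3: 2C, 1H, 1I → 0 − 1 + 1 = 0
C4: 2C, 1H, 1F → 0 − 1 + 1 = 0
C5: 1C, 1H, 2O → 0 − 1 + 2 = +1
2 carbons (C3, C4) meet the condition.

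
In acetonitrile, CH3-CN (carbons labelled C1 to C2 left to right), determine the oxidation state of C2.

+3

C2 has a triple bond to N (3×+1 = +3), one bond to C (0).
Oxidation state = +3 + 0 = +3.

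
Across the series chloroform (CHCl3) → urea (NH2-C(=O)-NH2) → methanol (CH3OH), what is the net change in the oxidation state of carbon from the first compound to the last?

Carbon oxidation states along the series — chloroform: +2, urea: +4, methanol: -2.
Net change = -2 − (+2) = -4.

-4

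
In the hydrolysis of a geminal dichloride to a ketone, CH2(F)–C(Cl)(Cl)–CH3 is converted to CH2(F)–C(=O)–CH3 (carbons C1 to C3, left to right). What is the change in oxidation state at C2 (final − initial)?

Before: C2 has 2 bonds to C, 2 bonds to Cl → oxidation state +2.
After: C2 has 2 bonds to C, 2 bonds to O → oxidation state +2.
Δ = +2 − (+2) = 0, so no net redox change at C2.

0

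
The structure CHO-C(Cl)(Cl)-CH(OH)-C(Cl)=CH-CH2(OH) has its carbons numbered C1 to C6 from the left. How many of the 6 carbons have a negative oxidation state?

Tallying each carbon's bonds:
C1: 1C, 1H, 2O → 0 − 1 + 2 = +1
C2: 2C, 2Cl → 0 + 2 = +2
C3: 2C, 1H, 1O → 0 − 1 + 1 = 0
C4: 3C, 1Cl → 0 + 1 = +1
C5: 3C, 1H → 0 − 1 = -1
C6: 1C, 2H, 1O → 0 − 2 + 1 = -1
2 carbons (C5, C6) meet the condition.

2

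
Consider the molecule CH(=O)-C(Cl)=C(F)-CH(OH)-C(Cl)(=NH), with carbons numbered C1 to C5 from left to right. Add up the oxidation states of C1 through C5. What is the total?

+6

Assign +1 per bond to O/N/halogen, −1 per bond to H or an electropositive element, and 0 per bond to carbon. Tallying each carbon:
C1: 1C, 1H, 2O → 0 − 1 + 2 = +1
C2: 3C, 1Cl → 0 + 1 = +1
C3: 3C, 1F → 0 + 1 = +1
C4: 2C, 1H, 1O → 0 − 1 + 1 = 0
C5: 1C, 2N, 1Cl → 0 + 2 + 1 = +3
Sum = +1 + 1 + 1 + 0 + 3 = +6.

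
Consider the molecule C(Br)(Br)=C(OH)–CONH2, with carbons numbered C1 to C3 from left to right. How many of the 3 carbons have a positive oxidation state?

Assign +1 per bond to O/N/halogen, −1 per bond to H or an electropositive element, and 0 per bond to carbon. Tallying each carbon:
C1: 2C, 2Br → 0 + 2 = +2
C2: 3C, 1O → 0 + 1 = +1
C3: 1C, 2O, 1N → 0 + 2 + 1 = +3
3 carbons (C1, C2, C3) meet the condition.

3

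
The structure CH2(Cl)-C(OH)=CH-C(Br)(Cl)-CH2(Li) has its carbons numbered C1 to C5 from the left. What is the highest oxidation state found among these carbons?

Assign +1 per bond to O/N/halogen, −1 per bond to H or an electropositive element, and 0 per bond to carbon. Tallying each carbon:
C1: 1C, 2H, 1Cl → 0 − 2 + 1 = -1
C2: 3C, 1O → 0 + 1 = +1
C3: 3C, 1H → 0 − 1 = -1
C4: 2C, 1Cl, 1Br → 0 + 1 + 1 = +2
C5: 1C, 2H, 1Li → 0 − 2 − 1 = -3
The highest value is +2.

+2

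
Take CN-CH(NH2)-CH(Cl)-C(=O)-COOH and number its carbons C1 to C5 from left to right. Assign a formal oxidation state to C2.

0

Bonds to more-electronegative neighbours contribute +1 each, bonds to H or metals contribute −1 each, and C–C bonds contribute 0.
C2 has one bond to C (0), one bond to C (0), one bond to H (-1), one bond to N (+1).
Oxidation state = 0 + 0 − 1 + 1 = 0.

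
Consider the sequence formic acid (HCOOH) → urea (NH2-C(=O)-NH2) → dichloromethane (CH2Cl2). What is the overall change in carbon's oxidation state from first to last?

Carbon oxidation states along the series — formic acid: +2, urea: +4, dichloromethane: 0.
Net change = 0 − (+2) = -2.

-2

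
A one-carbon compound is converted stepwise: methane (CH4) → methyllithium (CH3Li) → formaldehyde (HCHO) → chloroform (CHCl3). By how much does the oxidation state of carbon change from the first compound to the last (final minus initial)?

Carbon oxidation states along the series — methane: -4, methyllithium: -4, formaldehyde: 0, chloroform: +2.
Net change = +2 − (-4) = +6.

+6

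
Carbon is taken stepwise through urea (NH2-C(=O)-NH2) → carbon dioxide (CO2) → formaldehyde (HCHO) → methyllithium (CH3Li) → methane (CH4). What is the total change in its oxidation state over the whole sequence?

Carbon oxidation states along the series — urea: +4, carbon dioxide: +4, formaldehyde: 0, methyllithium: -4, methane: -4.
Net change = -4 − (+4) = -8.

-8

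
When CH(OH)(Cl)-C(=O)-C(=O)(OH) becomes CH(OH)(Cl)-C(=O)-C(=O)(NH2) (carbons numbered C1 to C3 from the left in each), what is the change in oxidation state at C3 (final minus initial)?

0

Before: C3 has 1 bond to C, 3 bonds to O → oxidation state +3.
After: C3 has 1 bond to C, 2 bonds to O, 1 bond to N → oxidation state +3.
Δ = +3 − (+3) = 0, so no net redox change at C3.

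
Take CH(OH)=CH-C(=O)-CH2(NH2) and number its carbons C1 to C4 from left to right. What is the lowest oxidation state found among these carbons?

-1

Tallying each carbon's bonds:
C1: 2C, 1H, 1O → 0 − 1 + 1 = 0
C2: 3C, 1H → 0 − 1 = -1
C3: 2C, 2O → 0 + 2 = +2
C4: 1C, 2H, 1N → 0 − 2 + 1 = -1
The lowest value is -1.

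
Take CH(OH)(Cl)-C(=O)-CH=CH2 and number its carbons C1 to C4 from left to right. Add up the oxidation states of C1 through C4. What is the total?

Bonds to more-electronegative neighbours contribute +1 each, bonds to H or metals contribute −1 each, and C–C bonds contribute 0. Tallying each carbon:
C1: 1C, 1H, 1O, 1Cl → 0 − 1 + 1 + 1 = +1
C2: 2C, 2O → 0 + 2 = +2
C3: 3C, 1H → 0 − 1 = -1
C4: 2C, 2H → 0 − 2 = -2
Sum = +1 + 2 − 1 − 2 = 0.

0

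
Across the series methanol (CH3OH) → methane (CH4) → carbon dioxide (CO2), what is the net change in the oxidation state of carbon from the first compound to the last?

+6

Carbon oxidation states along the series — methanol: -2, methane: -4, carbon dioxide: +4.
Net change = +4 − (-2) = +6.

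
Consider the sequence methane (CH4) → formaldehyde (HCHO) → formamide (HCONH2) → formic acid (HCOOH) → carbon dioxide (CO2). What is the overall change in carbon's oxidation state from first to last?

Carbon oxidation states along the series — methane: -4, formaldehyde: 0, formamide: +2, formic acid: +2, carbon dioxide: +4.
Net change = +4 − (-4) = +8.

+8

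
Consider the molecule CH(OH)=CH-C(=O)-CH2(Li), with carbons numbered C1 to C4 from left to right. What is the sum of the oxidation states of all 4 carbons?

-2

Bonds to more-electronegative neighbours contribute +1 each, bonds to H or metals contribute −1 each, and C–C bonds contribute 0. Tallying each carbon:
C1: 2C, 1H, 1O → 0 − 1 + 1 = 0
C2: 3C, 1H → 0 − 1 = -1
C3: 2C, 2O → 0 + 2 = +2
C4: 1C, 2H, 1Li → 0 − 2 − 1 = -3
Sum = 0 − 1 + 2 − 3 = -2.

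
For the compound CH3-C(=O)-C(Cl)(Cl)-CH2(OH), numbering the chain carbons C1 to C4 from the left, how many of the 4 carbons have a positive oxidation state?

Assign +1 per bond to O/N/halogen, −1 per bond to H or an electropositive element, and 0 per bond to carbon. Tallying each carbon:
C1: 1C, 3H → 0 − 3 = -3
C2: 2C, 2O → 0 + 2 = +2
C3: 2C, 2Cl → 0 + 2 = +2
C4: 1C, 2H, 1O → 0 − 2 + 1 = -1
2 carbons (C2, C3) meet the condition.

2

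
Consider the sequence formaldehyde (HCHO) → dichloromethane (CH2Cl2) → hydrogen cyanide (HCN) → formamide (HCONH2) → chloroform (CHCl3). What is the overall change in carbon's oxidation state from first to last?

Carbon oxidation states along the series — formaldehyde: 0, dichloromethane: 0, hydrogen cyanide: +2, formamide: +2, chloroform: +2.
Net change = +2 − (0) = +2.

+2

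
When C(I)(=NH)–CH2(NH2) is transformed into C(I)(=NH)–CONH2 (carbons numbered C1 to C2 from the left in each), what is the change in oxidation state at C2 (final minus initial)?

Before: C2 has 1 bond to C, 2 bonds to H, 1 bond to N → oxidation state -1.
After: C2 has 1 bond to C, 2 bonds to O, 1 bond to N → oxidation state +3.
Δ = +3 − (-1) = +4, so this is an oxidation at C2.

+4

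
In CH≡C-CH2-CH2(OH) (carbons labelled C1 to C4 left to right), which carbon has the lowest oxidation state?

C3

Count +1 for every bond to an atom more electronegative than carbon and −1 for every bond to one less electronegative; C–C bonds are 0. Tallying each carbon:
C1: 3C, 1H → 0 − 1 = -1
C2: 4C → 0 = 0
C3: 2C, 2H → 0 − 2 = -2
C4: 1C, 2H, 1O → 0 − 2 + 1 = -1
The most reduced carbon is C3 at -2.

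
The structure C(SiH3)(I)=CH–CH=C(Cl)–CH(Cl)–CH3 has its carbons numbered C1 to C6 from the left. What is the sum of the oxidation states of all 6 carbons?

-4

Tallying each carbon's bonds:
C1: 2C, 1I, 1Si → 0 + 1 − 1 = 0
C2: 3C, 1H → 0 − 1 = -1
C3: 3C, 1H → 0 − 1 = -1
C4: 3C, 1Cl → 0 + 1 = +1
C5: 2C, 1H, 1Cl → 0 − 1 + 1 = 0
C6: 1C, 3H → 0 − 3 = -3
Sum = 0 − 1 − 1 + 1 + 0 − 3 = -4.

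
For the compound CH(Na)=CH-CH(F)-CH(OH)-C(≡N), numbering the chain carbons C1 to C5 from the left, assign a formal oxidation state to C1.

C1 has a double bond to C (2×0 = 0), one bond to Na (-1), one bond to H (-1).
Oxidation state = 0 − 1 − 1 = -2.

-2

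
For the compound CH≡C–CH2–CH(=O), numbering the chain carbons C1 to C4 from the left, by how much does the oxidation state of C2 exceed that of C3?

+2

C2: 4C → 0 = 0
C3: 2C, 2H → 0 − 2 = -2
Difference: 0 − (-2) = +2.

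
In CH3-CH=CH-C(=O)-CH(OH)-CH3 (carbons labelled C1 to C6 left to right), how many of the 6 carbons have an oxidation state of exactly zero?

Tallying each carbon's bonds:
C1: 1C, 3H → 0 − 3 = -3
C2: 3C, 1H → 0 − 1 = -1
C3: 3C, 1H → 0 − 1 = -1
C4: 2C, 2O → 0 + 2 = +2
C5: 2C, 1H, 1O → 0 − 1 + 1 = 0
C6: 1C, 3H → 0 − 3 = -3
1 carbon (C5) meets the condition.

1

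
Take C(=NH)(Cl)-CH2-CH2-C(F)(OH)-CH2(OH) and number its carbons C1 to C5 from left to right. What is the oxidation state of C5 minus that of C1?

-4

C5: 1C, 2H, 1O → 0 − 2 + 1 = -1
C1: 1C, 2N, 1Cl → 0 + 2 + 1 = +3
Difference: -1 − (+3) = -4.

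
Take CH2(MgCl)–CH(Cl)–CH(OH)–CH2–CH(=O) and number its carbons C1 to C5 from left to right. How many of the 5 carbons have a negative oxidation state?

Each bond to a more electronegative atom (O, N, halogen) counts +1, each bond to a less electronegative atom (H, metal, B, Si) counts −1, and each C–C bond counts 0. Tallying each carbon:
C1: 1C, 2H, 1Mg → 0 − 2 − 1 = -3
C2: 2C, 1H, 1Cl → 0 − 1 + 1 = 0
C3: 2C, 1H, 1O → 0 − 1 + 1 = 0
C4: 2C, 2H → 0 − 2 = -2
C5: 1C, 1H, 2O → 0 − 1 + 2 = +1
2 carbons (C1, C4) meet the condition.

2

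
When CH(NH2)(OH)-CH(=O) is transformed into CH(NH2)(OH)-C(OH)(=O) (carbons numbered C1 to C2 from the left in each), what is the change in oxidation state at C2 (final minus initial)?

+2

Before: C2 has 1 bond to C, 1 bond to H, 2 bonds to O → oxidation state +1.
After: C2 has 1 bond to C, 3 bonds to O → oxidation state +3.
Δ = +3 − (+1) = +2, so this is an oxidation at C2.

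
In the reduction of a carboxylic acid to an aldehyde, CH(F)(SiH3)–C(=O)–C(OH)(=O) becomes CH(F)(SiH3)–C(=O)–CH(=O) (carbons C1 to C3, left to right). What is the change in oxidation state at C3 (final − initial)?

Before: C3 has 1 bond to C, 3 bonds to O → oxidation state +3.
After: C3 has 1 bond to C, 1 bond to H, 2 bonds to O → oxidation state +1.
Δ = +1 − (+3) = -2, so this is a reduction at C3.

-2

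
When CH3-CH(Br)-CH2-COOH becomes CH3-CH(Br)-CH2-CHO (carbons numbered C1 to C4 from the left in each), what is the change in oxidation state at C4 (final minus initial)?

Before: C4 has 1 bond to C, 3 bonds to O → oxidation state +3.
After: C4 has 1 bond to C, 1 bond to H, 2 bonds to O → oxidation state +1.
Δ = +1 − (+3) = -2, so this is a reduction at C4.

-2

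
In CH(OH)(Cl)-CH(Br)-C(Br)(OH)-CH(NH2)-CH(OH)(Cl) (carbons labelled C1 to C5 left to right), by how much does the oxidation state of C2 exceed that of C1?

C2: 2C, 1H, 1Br → 0 − 1 + 1 = 0
C1: 1C, 1H, 1O, 1Cl → 0 − 1 + 1 + 1 = +1
Difference: 0 − (+1) = -1.

-1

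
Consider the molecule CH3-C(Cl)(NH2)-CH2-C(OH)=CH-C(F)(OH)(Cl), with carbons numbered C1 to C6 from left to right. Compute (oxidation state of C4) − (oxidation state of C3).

+3

C4: 3C, 1O → 0 + 1 = +1
C3: 2C, 2H → 0 − 2 = -2
Difference: +1 − (-2) = +3.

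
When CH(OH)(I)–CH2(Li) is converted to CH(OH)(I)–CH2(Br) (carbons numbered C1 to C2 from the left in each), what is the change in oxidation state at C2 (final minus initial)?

Before: C2 has 1 bond to C, 2 bonds to H, 1 bond to Li → oxidation state -3.
After: C2 has 1 bond to C, 2 bonds to H, 1 bond to Br → oxidation state -1.
Δ = -1 − (-3) = +2, so this is an oxidation at C2.

+2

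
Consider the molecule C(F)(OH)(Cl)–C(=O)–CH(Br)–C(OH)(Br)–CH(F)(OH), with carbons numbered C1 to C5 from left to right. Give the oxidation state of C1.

C1 has one bond to C (0), one bond to F (+1), one bond to O (+1), one bond to Cl (+1).
Oxidation state = 0 + 1 + 1 + 1 = +3.

+3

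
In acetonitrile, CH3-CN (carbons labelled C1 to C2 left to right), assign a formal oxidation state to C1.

Count +1 for every bond to an atom more electronegative than carbon and −1 for every bond to one less electronegative; C–C bonds are 0.
C1 has one bond to H (-1), one bond to H (-1), one bond to H (-1), one bond to C (0).
Oxidation state = -1 − 1 − 1 + 0 = -3.

-3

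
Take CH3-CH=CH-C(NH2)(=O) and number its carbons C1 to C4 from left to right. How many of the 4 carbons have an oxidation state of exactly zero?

0

Assign +1 per bond to O/N/halogen, −1 per bond to H or an electropositive element, and 0 per bond to carbon. Tallying each carbon:
C1: 1C, 3H → 0 − 3 = -3
C2: 3C, 1H → 0 − 1 = -1
C3: 3C, 1H → 0 − 1 = -1
C4: 1C, 2O, 1N → 0 + 2 + 1 = +3
0 carbons meet the condition.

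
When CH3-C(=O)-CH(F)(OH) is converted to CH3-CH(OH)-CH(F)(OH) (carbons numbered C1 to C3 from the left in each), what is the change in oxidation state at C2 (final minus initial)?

-2

Before: C2 has 2 bonds to C, 2 bonds to O → oxidation state +2.
After: C2 has 2 bonds to C, 1 bond to H, 1 bond to O → oxidation state 0.
Δ = 0 − (+2) = -2, so this is a reduction at C2.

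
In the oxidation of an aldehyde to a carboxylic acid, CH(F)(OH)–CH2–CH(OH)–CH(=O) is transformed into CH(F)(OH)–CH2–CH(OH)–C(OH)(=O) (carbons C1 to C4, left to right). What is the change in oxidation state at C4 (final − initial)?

Before: C4 has 1 bond to C, 1 bond to H, 2 bonds to O → oxidation state +1.
After: C4 has 1 bond to C, 3 bonds to O → oxidation state +3.
Δ = +3 − (+1) = +2, so this is an oxidation at C4.

+2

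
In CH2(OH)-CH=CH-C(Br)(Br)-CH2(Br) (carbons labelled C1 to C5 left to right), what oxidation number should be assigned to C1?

C1 has one bond to C (0), one bond to H (-1), one bond to H (-1), one bond to O (+1).
Oxidation state = 0 − 1 − 1 + 1 = -1.

-1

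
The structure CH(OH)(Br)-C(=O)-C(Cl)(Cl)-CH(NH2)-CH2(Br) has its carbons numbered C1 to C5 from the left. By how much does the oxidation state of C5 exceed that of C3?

-3

C5: 1C, 2H, 1Br → 0 − 2 + 1 = -1
C3: 2C, 2Cl → 0 + 2 = +2
Difference: -1 − (+2) = -3.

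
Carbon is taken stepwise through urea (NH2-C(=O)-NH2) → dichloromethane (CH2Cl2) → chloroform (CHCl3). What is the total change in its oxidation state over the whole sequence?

Carbon oxidation states along the series — urea: +4, dichloromethane: 0, chloroform: +2.
Net change = +2 − (+4) = -2.

-2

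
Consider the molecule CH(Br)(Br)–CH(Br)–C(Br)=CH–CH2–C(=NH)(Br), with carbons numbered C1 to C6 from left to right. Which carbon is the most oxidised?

C6

Assign +1 per bond to O/N/halogen, −1 per bond to H or an electropositive element, and 0 per bond to carbon. Tallying each carbon:
C1: 1C, 1H, 2Br → 0 − 1 + 2 = +1
C2: 2C, 1H, 1Br → 0 − 1 + 1 = 0
C3: 3C, 1Br → 0 + 1 = +1
C4: 3C, 1H → 0 − 1 = -1
C5: 2C, 2H → 0 − 2 = -2
C6: 1C, 2N, 1Br → 0 + 2 + 1 = +3
The most oxidised carbon is C6 at +3.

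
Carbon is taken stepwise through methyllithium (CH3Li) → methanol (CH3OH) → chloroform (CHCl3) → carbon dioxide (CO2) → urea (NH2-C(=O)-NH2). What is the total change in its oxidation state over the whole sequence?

+8

Carbon oxidation states along the series — methyllithium: -4, methanol: -2, chloroform: +2, carbon dioxide: +4, urea: +4.
Net change = +4 − (-4) = +8.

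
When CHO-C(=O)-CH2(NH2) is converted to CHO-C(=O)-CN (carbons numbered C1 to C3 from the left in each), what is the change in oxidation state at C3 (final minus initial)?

Before: C3 has 1 bond to C, 2 bonds to H, 1 bond to N → oxidation state -1.
After: C3 has 1 bond to C, 3 bonds to N → oxidation state +3.
Δ = +3 − (-1) = +4, so this is an oxidation at C3.

+4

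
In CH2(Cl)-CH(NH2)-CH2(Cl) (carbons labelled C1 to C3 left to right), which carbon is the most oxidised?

Bonds to more-electronegative neighbours contribute +1 each, bonds to H or metals contribute −1 each, and C–C bonds contribute 0. Tallying each carbon:
C1: 1C, 2H, 1Cl → 0 − 2 + 1 = -1
C2: 2C, 1H, 1N → 0 − 1 + 1 = 0
C3: 1C, 2H, 1Cl → 0 − 2 + 1 = -1
The most oxidised carbon is C2 at 0.

C2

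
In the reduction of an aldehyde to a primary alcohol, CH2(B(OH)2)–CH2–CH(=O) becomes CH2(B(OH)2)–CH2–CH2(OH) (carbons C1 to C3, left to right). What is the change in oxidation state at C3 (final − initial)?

-2

Before: C3 has 1 bond to C, 1 bond to H, 2 bonds to O → oxidation state +1.
After: C3 has 1 bond to C, 2 bonds to H, 1 bond to O → oxidation state -1.
Δ = -1 − (+1) = -2, so this is a reduction at C3.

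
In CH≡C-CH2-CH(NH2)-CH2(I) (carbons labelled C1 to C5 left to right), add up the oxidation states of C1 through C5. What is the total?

Tallying each carbon's bonds:
C1: 3C, 1H → 0 − 1 = -1
C2: 4C → 0 = 0
C3: 2C, 2H → 0 − 2 = -2
C4: 2C, 1H, 1N → 0 − 1 + 1 = 0
C5: 1C, 2H, 1I → 0 − 2 + 1 = -1
Sum = -1 + 0 − 2 + 0 − 1 = -4.

-4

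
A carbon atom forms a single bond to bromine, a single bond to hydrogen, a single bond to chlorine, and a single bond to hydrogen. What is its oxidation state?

Assign +1 per bond to O/N/halogen, −1 per bond to H or an electropositive element, and 0 per bond to carbon.
The carbon has one bond to Cl (+1), one bond to H (-1), one bond to H (-1), one bond to Br (+1).
Oxidation state = +1 − 1 − 1 + 1 = 0.

0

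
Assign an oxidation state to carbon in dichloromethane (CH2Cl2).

0

Count +1 for every bond to an atom more electronegative than carbon and −1 for every bond to one less electronegative; C–C bonds are 0.
The carbon has one bond to H (-1), one bond to H (-1), one bond to Cl (+1), one bond to Cl (+1).
Oxidation state = -1 − 1 + 1 + 1 = 0.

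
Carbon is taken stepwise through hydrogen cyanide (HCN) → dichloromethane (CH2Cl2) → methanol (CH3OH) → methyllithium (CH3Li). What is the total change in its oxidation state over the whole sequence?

Carbon oxidation states along the series — hydrogen cyanide: +2, dichloromethane: 0, methanol: -2, methyllithium: -4.
Net change = -4 − (+2) = -6.

-6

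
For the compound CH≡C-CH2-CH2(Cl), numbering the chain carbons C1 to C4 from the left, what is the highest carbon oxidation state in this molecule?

Tallying each carbon's bonds:
C1: 3C, 1H → 0 − 1 = -1
C2: 4C → 0 = 0
C3: 2C, 2H → 0 − 2 = -2
C4: 1C, 2H, 1Cl → 0 − 2 + 1 = -1
The highest value is 0.

0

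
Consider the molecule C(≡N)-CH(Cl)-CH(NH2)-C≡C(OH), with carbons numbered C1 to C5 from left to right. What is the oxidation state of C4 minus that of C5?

-1

C4: 4C → 0 = 0
C5: 3C, 1O → 0 + 1 = +1
Difference: 0 − (+1) = -1.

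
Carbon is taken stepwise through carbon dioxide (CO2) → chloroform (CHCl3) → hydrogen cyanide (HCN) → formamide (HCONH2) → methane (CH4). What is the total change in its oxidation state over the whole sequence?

-8

Carbon oxidation states along the series — carbon dioxide: +4, chloroform: +2, hydrogen cyanide: +2, formamide: +2, methane: -4.
Net change = -4 − (+4) = -8.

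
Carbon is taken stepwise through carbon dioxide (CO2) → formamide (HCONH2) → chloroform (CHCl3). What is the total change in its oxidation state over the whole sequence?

Carbon oxidation states along the series — carbon dioxide: +4, formamide: +2, chloroform: +2.
Net change = +2 − (+4) = -2.

-2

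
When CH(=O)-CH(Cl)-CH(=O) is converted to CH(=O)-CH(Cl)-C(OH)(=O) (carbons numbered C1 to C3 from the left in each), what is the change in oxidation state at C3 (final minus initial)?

+2

Before: C3 has 1 bond to C, 1 bond to H, 2 bonds to O → oxidation state +1.
After: C3 has 1 bond to C, 3 bonds to O → oxidation state +3.
Δ = +3 − (+1) = +2, so this is an oxidation at C3.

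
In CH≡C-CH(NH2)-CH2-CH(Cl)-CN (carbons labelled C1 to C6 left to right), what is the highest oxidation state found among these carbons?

Each bond to a more electronegative atom (O, N, halogen) counts +1, each bond to a less electronegative atom (H, metal, B, Si) counts −1, and each C–C bond counts 0. Tallying each carbon:
C1: 3C, 1H → 0 − 1 = -1
C2: 4C → 0 = 0
C3: 2C, 1H, 1N → 0 − 1 + 1 = 0
C4: 2C, 2H → 0 − 2 = -2
C5: 2C, 1H, 1Cl → 0 − 1 + 1 = 0
C6: 1C, 3N → 0 + 3 = +3
The highest value is +3.

+3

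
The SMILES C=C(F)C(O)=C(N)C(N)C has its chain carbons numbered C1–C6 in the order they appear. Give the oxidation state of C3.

Each bond to a more electronegative atom (O, N, halogen) counts +1, each bond to a less electronegative atom (H, metal, B, Si) counts −1, and each C–C bond counts 0.
C3 has one bond to C (0), a double bond to C (2×0 = 0), one bond to O (+1).
Oxidation state = 0 + 0 + 1 = +1.

+1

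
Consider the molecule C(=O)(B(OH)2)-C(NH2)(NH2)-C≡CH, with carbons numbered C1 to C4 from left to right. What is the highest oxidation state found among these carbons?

Tallying each carbon's bonds:
C1: 1C, 2O, 1B → 0 + 2 − 1 = +1
C2: 2C, 2N → 0 + 2 = +2
C3: 4C → 0 = 0
C4: 3C, 1H → 0 − 1 = -1
The highest value is +2.

+2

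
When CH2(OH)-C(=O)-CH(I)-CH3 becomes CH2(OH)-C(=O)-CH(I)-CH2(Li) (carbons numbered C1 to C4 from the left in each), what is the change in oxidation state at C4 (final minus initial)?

0

Before: C4 has 1 bond to C, 3 bonds to H → oxidation state -3.
After: C4 has 1 bond to C, 2 bonds to H, 1 bond to Li → oxidation state -3.
Δ = -3 − (-3) = 0, so no net redox change at C4.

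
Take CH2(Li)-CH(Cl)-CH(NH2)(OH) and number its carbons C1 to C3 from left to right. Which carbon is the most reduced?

C1

Assign +1 per bond to O/N/halogen, −1 per bond to H or an electropositive element, and 0 per bond to carbon. Tallying each carbon:
C1: 1C, 2H, 1Li → 0 − 2 − 1 = -3
C2: 2C, 1H, 1Cl → 0 − 1 + 1 = 0
C3: 1C, 1H, 1O, 1N → 0 − 1 + 1 + 1 = +1
The most reduced carbon is C1 at -3.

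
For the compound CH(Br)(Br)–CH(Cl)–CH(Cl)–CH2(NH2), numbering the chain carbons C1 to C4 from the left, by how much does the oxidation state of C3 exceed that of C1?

C3: 2C, 1H, 1Cl → 0 − 1 + 1 = 0
C1: 1C, 1H, 2Br → 0 − 1 + 2 = +1
Difference: 0 − (+1) = -1.

-1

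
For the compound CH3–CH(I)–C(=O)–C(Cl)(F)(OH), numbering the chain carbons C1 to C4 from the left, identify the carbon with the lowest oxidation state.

C1

Tallying each carbon's bonds:
C1: 1C, 3H → 0 − 3 = -3
C2: 2C, 1H, 1I → 0 − 1 + 1 = 0
C3: 2C, 2O → 0 + 2 = +2
C4: 1C, 1O, 1F, 1Cl → 0 + 1 + 1 + 1 = +3
The most reduced carbon is C1 at -3.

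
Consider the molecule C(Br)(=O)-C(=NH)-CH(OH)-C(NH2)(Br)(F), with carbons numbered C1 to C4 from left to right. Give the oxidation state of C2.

+2

Bonds to more-electronegative neighbours contribute +1 each, bonds to H or metals contribute −1 each, and C–C bonds contribute 0.
C2 has one bond to C (0), one bond to C (0), a double bond to N (2×+1 = +2).
Oxidation state = 0 + 0 + 2 = +2.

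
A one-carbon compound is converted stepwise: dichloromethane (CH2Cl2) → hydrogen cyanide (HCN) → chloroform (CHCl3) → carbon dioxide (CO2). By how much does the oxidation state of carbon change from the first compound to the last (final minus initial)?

+4

Carbon oxidation states along the series — dichloromethane: 0, hydrogen cyanide: +2, chloroform: +2, carbon dioxide: +4.
Net change = +4 − (0) = +4.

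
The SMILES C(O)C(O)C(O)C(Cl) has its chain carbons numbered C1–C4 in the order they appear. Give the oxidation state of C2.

C2 has one bond to C (0), one bond to C (0), one bond to O (+1), one bond to H (-1).
Oxidation state = 0 + 0 + 1 − 1 = 0.

0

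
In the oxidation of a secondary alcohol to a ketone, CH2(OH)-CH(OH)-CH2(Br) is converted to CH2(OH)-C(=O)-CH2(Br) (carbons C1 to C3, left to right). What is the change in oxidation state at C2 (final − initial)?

Before: C2 has 2 bonds to C, 1 bond to H, 1 bond to O → oxidation state 0.
After: C2 has 2 bonds to C, 2 bonds to O → oxidation state +2.
Δ = +2 − (0) = +2, so this is an oxidation at C2.

+2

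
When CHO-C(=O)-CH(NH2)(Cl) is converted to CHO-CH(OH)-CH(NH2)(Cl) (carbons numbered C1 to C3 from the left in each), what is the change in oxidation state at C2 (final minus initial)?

-2

Before: C2 has 2 bonds to C, 2 bonds to O → oxidation state +2.
After: C2 has 2 bonds to C, 1 bond to H, 1 bond to O → oxidation state 0.
Δ = 0 − (+2) = -2, so this is a reduction at C2.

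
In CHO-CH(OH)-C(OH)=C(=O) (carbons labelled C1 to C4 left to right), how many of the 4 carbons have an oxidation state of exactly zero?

Tallying each carbon's bonds:
C1: 1C, 1H, 2O → 0 − 1 + 2 = +1
C2: 2C, 1H, 1O → 0 − 1 + 1 = 0
C3: 3C, 1O → 0 + 1 = +1
C4: 2C, 2O → 0 + 2 = +2
1 carbon (C2) meets the condition.

1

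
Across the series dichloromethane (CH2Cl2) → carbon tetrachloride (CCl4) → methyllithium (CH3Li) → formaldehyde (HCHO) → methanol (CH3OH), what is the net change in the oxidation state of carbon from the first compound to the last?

Carbon oxidation states along the series — dichloromethane: 0, carbon tetrachloride: +4, methyllithium: -4, formaldehyde: 0, methanol: -2.
Net change = -2 − (0) = -2.

-2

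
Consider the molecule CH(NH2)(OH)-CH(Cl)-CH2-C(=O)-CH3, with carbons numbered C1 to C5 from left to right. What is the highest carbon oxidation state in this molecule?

+2

Tallying each carbon's bonds:
C1: 1C, 1H, 1O, 1N → 0 − 1 + 1 + 1 = +1
C2: 2C, 1H, 1Cl → 0 − 1 + 1 = 0
C3: 2C, 2H → 0 − 2 = -2
C4: 2C, 2O → 0 + 2 = +2
C5: 1C, 3H → 0 − 3 = -3
The highest value is +2.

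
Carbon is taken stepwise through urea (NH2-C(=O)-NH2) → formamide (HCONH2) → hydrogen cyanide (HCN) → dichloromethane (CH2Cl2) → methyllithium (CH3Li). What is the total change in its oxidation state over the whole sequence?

-8

Carbon oxidation states along the series — urea: +4, formamide: +2, hydrogen cyanide: +2, dichloromethane: 0, methyllithium: -4.
Net change = -4 − (+4) = -8.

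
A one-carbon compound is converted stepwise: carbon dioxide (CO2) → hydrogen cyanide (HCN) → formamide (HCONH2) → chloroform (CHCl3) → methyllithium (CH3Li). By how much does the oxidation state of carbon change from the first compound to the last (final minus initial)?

-8

Carbon oxidation states along the series — carbon dioxide: +4, hydrogen cyanide: +2, formamide: +2, chloroform: +2, methyllithium: -4.
Net change = -4 − (+4) = -8.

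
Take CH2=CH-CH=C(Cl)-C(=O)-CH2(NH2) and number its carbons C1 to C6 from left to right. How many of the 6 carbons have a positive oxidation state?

Bonds to more-electronegative neighbours contribute +1 each, bonds to H or metals contribute −1 each, and C–C bonds contribute 0. Tallying each carbon:
C1: 2C, 2H → 0 − 2 = -2
C2: 3C, 1H → 0 − 1 = -1
C3: 3C, 1H → 0 − 1 = -1
C4: 3C, 1Cl → 0 + 1 = +1
C5: 2C, 2O → 0 + 2 = +2
C6: 1C, 2H, 1N → 0 − 2 + 1 = -1
2 carbons (C4, C5) meet the condition.

2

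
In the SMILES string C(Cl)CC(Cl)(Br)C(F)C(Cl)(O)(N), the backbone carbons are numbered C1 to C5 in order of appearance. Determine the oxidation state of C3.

Count +1 for every bond to an atom more electronegative than carbon and −1 for every bond to one less electronegative; C–C bonds are 0.
C3 has one bond to C (0), one bond to C (0), one bond to Cl (+1), one bond to Br (+1).
Oxidation state = 0 + 0 + 1 + 1 = +2.

+2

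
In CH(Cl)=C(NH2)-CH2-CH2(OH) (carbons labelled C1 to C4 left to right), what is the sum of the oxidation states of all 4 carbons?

Tallying each carbon's bonds:
C1: 2C, 1H, 1Cl → 0 − 1 + 1 = 0
C2: 3C, 1N → 0 + 1 = +1
C3: 2C, 2H → 0 − 2 = -2
C4: 1C, 2H, 1O → 0 − 2 + 1 = -1
Sum = 0 + 1 − 2 − 1 = -2.

-2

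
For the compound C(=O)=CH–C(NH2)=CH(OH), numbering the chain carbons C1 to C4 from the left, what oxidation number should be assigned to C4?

Assign +1 per bond to O/N/halogen, −1 per bond to H or an electropositive element, and 0 per bond to carbon.
C4 has a double bond to C (2×0 = 0), one bond to O (+1), one bond to H (-1).
Oxidation state = 0 + 1 − 1 = 0.

0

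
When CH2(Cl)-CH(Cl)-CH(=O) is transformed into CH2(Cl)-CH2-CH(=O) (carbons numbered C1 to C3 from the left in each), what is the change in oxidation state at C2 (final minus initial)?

-2

Before: C2 has 2 bonds to C, 1 bond to H, 1 bond to Cl → oxidation state 0.
After: C2 has 2 bonds to C, 2 bonds to H → oxidation state -2.
Δ = -2 − (0) = -2, so this is a reduction at C2.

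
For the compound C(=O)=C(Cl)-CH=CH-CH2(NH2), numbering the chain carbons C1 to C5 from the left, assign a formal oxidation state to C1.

+2

C1 has a double bond to C (2×0 = 0), a double bond to O (2×+1 = +2).
Oxidation state = 0 + 2 = +2.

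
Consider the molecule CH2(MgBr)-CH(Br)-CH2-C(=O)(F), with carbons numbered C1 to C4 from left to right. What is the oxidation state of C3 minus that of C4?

-5

C3: 2C, 2H → 0 − 2 = -2
C4: 1C, 2O, 1F → 0 + 2 + 1 = +3
Difference: -2 − (+3) = -5.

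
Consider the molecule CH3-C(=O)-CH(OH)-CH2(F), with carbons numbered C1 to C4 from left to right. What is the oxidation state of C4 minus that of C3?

-1

C4: 1C, 2H, 1F → 0 − 2 + 1 = -1
C3: 2C, 1H, 1O → 0 − 1 + 1 = 0
Difference: -1 − (0) = -1.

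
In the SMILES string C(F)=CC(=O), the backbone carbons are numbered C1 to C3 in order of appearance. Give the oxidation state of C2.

-1

Count +1 for every bond to an atom more electronegative than carbon and −1 for every bond to one less electronegative; C–C bonds are 0.
C2 has a double bond to C (2×0 = 0), one bond to C (0), one bond to H (-1).
Oxidation state = 0 + 0 − 1 = -1.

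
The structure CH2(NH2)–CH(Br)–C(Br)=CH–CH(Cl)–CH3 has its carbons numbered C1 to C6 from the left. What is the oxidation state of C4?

C4 has a double bond to C (2×0 = 0), one bond to C (0), one bond to H (-1).
Oxidation state = 0 + 0 − 1 = -1.

-1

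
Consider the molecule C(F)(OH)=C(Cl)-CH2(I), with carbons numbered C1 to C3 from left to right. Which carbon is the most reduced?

C3

Tallying each carbon's bonds:
C1: 2C, 1O, 1F → 0 + 1 + 1 = +2
C2: 3C, 1Cl → 0 + 1 = +1
C3: 1C, 2H, 1I → 0 − 2 + 1 = -1
The most reduced carbon is C3 at -1.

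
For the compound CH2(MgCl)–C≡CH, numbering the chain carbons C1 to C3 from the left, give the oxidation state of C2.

C2 has one bond to C (0), a triple bond to C (3×0 = 0).
Oxidation state = 0 + 0 = 0.

0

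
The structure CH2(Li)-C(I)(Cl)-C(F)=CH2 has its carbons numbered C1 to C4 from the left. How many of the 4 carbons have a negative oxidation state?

Assign +1 per bond to O/N/halogen, −1 per bond to H or an electropositive element, and 0 per bond to carbon. Tallying each carbon:
C1: 1C, 2H, 1Li → 0 − 2 − 1 = -3
C2: 2C, 1Cl, 1I → 0 + 1 + 1 = +2
C3: 3C, 1F → 0 + 1 = +1
C4: 2C, 2H → 0 − 2 = -2
2 carbons (C1, C4) meet the condition.

2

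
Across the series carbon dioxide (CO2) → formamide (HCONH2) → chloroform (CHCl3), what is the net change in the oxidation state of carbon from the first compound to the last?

-2

Carbon oxidation states along the series — carbon dioxide: +4, formamide: +2, chloroform: +2.
Net change = +2 − (+4) = -2.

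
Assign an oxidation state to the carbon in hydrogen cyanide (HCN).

Each bond to a more electronegative atom (O, N, halogen) counts +1, each bond to a less electronegative atom (H, metal, B, Si) counts −1, and each C–C bond counts 0.
The carbon has one bond to H (-1), a triple bond to N (3×+1 = +3).
Oxidation state = -1 + 3 = +2.

+2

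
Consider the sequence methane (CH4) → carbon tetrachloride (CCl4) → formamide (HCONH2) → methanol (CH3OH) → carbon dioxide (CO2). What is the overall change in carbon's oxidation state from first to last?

+8

Carbon oxidation states along the series — methane: -4, carbon tetrachloride: +4, formamide: +2, methanol: -2, carbon dioxide: +4.
Net change = +4 − (-4) = +8.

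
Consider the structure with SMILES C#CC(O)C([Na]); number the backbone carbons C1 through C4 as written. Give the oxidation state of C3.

0

Count +1 for every bond to an atom more electronegative than carbon and −1 for every bond to one less electronegative; C–C bonds are 0.
C3 has one bond to C (0), one bond to C (0), one bond to O (+1), one bond to H (-1).
Oxidation state = 0 + 0 + 1 − 1 = 0.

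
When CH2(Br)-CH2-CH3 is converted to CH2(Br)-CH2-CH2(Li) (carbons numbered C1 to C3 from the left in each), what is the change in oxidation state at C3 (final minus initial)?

Before: C3 has 1 bond to C, 3 bonds to H → oxidation state -3.
After: C3 has 1 bond to C, 2 bonds to H, 1 bond to Li → oxidation state -3.
Δ = -3 − (-3) = 0, so no net redox change at C3.

0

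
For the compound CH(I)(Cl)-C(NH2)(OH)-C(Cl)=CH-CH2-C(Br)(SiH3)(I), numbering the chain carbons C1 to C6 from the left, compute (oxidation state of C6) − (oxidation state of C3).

C6: 1C, 1Br, 1I, 1Si → 0 + 1 + 1 − 1 = +1
C3: 3C, 1Cl → 0 + 1 = +1
Difference: +1 − (+1) = 0.

0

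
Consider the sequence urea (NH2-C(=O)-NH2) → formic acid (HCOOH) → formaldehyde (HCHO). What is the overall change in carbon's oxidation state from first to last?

-4

Carbon oxidation states along the series — urea: +4, formic acid: +2, formaldehyde: 0.
Net change = 0 − (+4) = -4.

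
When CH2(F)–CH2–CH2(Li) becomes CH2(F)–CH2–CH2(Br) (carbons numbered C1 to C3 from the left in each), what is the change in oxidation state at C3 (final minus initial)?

Before: C3 has 1 bond to C, 2 bonds to H, 1 bond to Li → oxidation state -3.
After: C3 has 1 bond to C, 2 bonds to H, 1 bond to Br → oxidation state -1.
Δ = -1 − (-3) = +2, so this is an oxidation at C3.

+2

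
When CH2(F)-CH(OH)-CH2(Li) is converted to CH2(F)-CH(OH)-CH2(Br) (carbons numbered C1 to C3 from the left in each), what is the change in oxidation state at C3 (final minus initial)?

Before: C3 has 1 bond to C, 2 bonds to H, 1 bond to Li → oxidation state -3.
After: C3 has 1 bond to C, 2 bonds to H, 1 bond to Br → oxidation state -1.
Δ = -1 − (-3) = +2, so this is an oxidation at C3.

+2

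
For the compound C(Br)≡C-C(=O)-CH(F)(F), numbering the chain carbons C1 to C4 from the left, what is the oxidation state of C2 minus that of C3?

C2: 4C → 0 = 0
C3: 2C, 2O → 0 + 2 = +2
Difference: 0 − (+2) = -2.

-2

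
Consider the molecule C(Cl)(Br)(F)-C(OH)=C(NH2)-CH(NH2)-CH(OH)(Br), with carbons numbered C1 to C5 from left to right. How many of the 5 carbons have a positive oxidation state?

4

Count +1 for every bond to an atom more electronegative than carbon and −1 for every bond to one less electronegative; C–C bonds are 0. Tallying each carbon:
C1: 1C, 1F, 1Cl, 1Br → 0 + 1 + 1 + 1 = +3
C2: 3C, 1O → 0 + 1 = +1
C3: 3C, 1N → 0 + 1 = +1
C4: 2C, 1H, 1N → 0 − 1 + 1 = 0
C5: 1C, 1H, 1O, 1Br → 0 − 1 + 1 + 1 = +1
4 carbons (C1, C2, C3, C5) meet the condition.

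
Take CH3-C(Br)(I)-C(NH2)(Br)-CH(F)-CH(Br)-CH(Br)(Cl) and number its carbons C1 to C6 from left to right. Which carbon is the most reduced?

Tallying each carbon's bonds:
C1: 1C, 3H → 0 − 3 = -3
C2: 2C, 1Br, 1I → 0 + 1 + 1 = +2
C3: 2C, 1N, 1Br → 0 + 1 + 1 = +2
C4: 2C, 1H, 1F → 0 − 1 + 1 = 0
C5: 2C, 1H, 1Br → 0 − 1 + 1 = 0
C6: 1C, 1H, 1Cl, 1Br → 0 − 1 + 1 + 1 = +1
The most reduced carbon is C1 at -3.

C1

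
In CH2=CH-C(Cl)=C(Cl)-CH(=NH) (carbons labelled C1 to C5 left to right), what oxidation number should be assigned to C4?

+1

Bonds to more-electronegative neighbours contribute +1 each, bonds to H or metals contribute −1 each, and C–C bonds contribute 0.
C4 has a double bond to C (2×0 = 0), one bond to C (0), one bond to Cl (+1).
Oxidation state = 0 + 0 + 1 = +1.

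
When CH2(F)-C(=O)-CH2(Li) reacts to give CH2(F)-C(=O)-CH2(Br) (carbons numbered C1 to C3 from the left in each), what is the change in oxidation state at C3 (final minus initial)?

+2

Before: C3 has 1 bond to C, 2 bonds to H, 1 bond to Li → oxidation state -3.
After: C3 has 1 bond to C, 2 bonds to H, 1 bond to Br → oxidation state -1.
Δ = -1 − (-3) = +2, so this is an oxidation at C3.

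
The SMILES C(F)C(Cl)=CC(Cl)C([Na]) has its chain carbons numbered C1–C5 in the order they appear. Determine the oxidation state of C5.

-3

Bonds to more-electronegative neighbours contribute +1 each, bonds to H or metals contribute −1 each, and C–C bonds contribute 0.
C5 has one bond to C (0), one bond to H (-1), one bond to Na (-1), one bond to H (-1).
Oxidation state = 0 − 1 − 1 − 1 = -3.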